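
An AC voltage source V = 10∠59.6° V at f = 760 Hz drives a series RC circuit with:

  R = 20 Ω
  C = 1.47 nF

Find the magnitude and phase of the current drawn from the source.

Step 1 — Angular frequency: ω = 2π·f = 2π·760 = 4775 rad/s.
Step 2 — Component impedances:
  R: Z = R = 20 Ω
  C: Z = 1/(jωC) = -j/(ω·C) = 0 - j1.425e+05 Ω
Step 3 — Series combination: Z_total = R + C = 20 - j1.425e+05 Ω = 1.425e+05∠-90.0° Ω.
Step 4 — Source phasor: V = 10∠59.6° V = 5.06 + j8.625 V.
Step 5 — Ohm's law: I = V / Z_total = (5.06 + j8.625) / (20 - j1.425e+05) = -6.054e-05 + j3.553e-05 A.
Step 6 — Convert to polar: |I| = 7.02e-05 A, ∠I = 149.6°.

I = 7.02e-05∠149.6° A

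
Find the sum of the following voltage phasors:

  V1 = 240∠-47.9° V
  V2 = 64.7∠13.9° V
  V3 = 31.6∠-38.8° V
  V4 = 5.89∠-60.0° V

Step 1 — Convert each phasor to rectangular form:
  V1 = 240·(cos(-47.9°) + j·sin(-47.9°)) = 160.9 - j178.1 V
  V2 = 64.7·(cos(13.9°) + j·sin(13.9°)) = 62.81 + j15.54 V
  V3 = 31.6·(cos(-38.8°) + j·sin(-38.8°)) = 24.63 - j19.8 V
  V4 = 5.89·(cos(-60.0°) + j·sin(-60.0°)) = 2.945 - j5.101 V
Step 2 — Sum components: V_total = 251.3 - j187.4 V.
Step 3 — Convert to polar: |V_total| = 313.5 V, ∠V_total = -36.7°.

V_total = 313.5∠-36.7° V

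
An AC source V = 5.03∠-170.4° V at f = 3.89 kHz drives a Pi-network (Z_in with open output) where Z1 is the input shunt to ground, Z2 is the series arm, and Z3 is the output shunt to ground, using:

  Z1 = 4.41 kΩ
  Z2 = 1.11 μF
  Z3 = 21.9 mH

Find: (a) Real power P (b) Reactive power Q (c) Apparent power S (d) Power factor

Step 1 — Angular frequency: ω = 2π·f = 2π·3890 = 2.444e+04 rad/s.
Step 2 — Component impedances:
  Z1: Z = R = 4410 Ω
  Z2: Z = 1/(jωC) = -j/(ω·C) = 0 - j36.86 Ω
  Z3: Z = jωL = j·2.444e+04·0.0219 = 0 + j535.3 Ω
Step 3 — With open output, the series arm Z2 and the output shunt Z3 appear in series to ground: Z2 + Z3 = 0 + j498.4 Ω.
Step 4 — Parallel with input shunt Z1: Z_in = Z1 || (Z2 + Z3) = 55.62 + j492.1 Ω = 495.3∠83.6° Ω.
Step 5 — Source phasor: V = 5.03∠-170.4° V = -4.96 - j0.8388 V.
Step 6 — Current: I = V / Z = -0.002808 + j0.009761 A = 0.01016∠106.0° A.
Step 7 — Complex power: S = V·I* = 0.005737 + j0.05076 VA.
Step 8 — Real power: P = Re(S) = 0.005737 W.
Step 9 — Reactive power: Q = Im(S) = 0.05076 VAR.
Step 10 — Apparent power: |S| = 0.05109 VA.
Step 11 — Power factor: PF = P/|S| = 0.1123 (lagging).

(a) P = 0.005737 W  (b) Q = 0.05076 VAR  (c) S = 0.05109 VA  (d) PF = 0.1123 (lagging)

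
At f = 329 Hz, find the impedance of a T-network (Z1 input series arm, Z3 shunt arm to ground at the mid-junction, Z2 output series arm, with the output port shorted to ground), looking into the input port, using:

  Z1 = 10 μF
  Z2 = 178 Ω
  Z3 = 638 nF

Step 1 — Angular frequency: ω = 2π·f = 2π·329 = 2067 rad/s.
Step 2 — Component impedances:
  Z1: Z = 1/(jωC) = -j/(ω·C) = 0 - j48.38 Ω
  Z2: Z = R = 178 Ω
  Z3: Z = 1/(jωC) = -j/(ω·C) = 0 - j758.2 Ω
Step 3 — With the output port shorted to ground, the output series arm Z2 runs from the junction to ground; the shunt arm Z3 also runs from the junction to ground. They appear in parallel: Z3 || Z2 = 168.7 - j39.6 Ω.
Step 4 — Series with input arm Z1: Z_in = Z1 + (Z3 || Z2) = 168.7 - j87.98 Ω = 190.3∠-27.5° Ω.

Z = 168.7 - j87.98 Ω = 190.3∠-27.5° Ω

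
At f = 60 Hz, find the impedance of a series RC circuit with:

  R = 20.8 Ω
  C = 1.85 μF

Step 1 — Angular frequency: ω = 2π·f = 2π·60 = 377 rad/s.
Step 2 — Component impedances:
  R: Z = R = 20.8 Ω
  C: Z = 1/(jωC) = -j/(ω·C) = 0 - j1434 Ω
Step 3 — Series combination: Z_total = R + C = 20.8 - j1434 Ω = 1434∠-89.2° Ω.

Z = 20.8 - j1434 Ω = 1434∠-89.2° Ω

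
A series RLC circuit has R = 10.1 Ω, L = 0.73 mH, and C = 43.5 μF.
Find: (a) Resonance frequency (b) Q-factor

Step 1 — Resonance condition Im(Z)=0 gives ω₀ = 1/√(LC).
Step 2 — ω₀ = 1/√(0.00073·4.35e-05) = 5612 rad/s.
Step 3 — f₀ = ω₀/(2π) = 893.1 Hz.
Step 4 — Series Q: Q = ω₀L/R = 5612·0.00073/10.1 = 0.4056.

(a) f₀ = 893.1 Hz  (b) Q = 0.4056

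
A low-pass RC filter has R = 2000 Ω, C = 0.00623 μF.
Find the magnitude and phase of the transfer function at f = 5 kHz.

Step 1 — Angular frequency: ω = 2π·5000 = 3.142e+04 rad/s.
Step 2 — Transfer function: H(jω) = 1/(1 + jωRC).
Step 3 — Denominator: 1 + jωRC = 1 + j·3.142e+04·2000·6.23e-09 = 1 + j0.3914.
Step 4 — H = 0.8671 - j0.3394.
Step 5 — Magnitude: |H| = 0.9312 (-0.6 dB); phase: φ = -21.4°.

|H| = 0.9312 (-0.6 dB), φ = -21.4°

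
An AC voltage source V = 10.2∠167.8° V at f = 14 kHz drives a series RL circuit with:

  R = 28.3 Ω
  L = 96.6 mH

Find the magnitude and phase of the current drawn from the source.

Step 1 — Angular frequency: ω = 2π·f = 2π·1.4e+04 = 8.796e+04 rad/s.
Step 2 — Component impedances:
  R: Z = R = 28.3 Ω
  L: Z = jωL = j·8.796e+04·0.0966 = 0 + j8497 Ω
Step 3 — Series combination: Z_total = R + L = 28.3 + j8497 Ω = 8497∠89.8° Ω.
Step 4 — Source phasor: V = 10.2∠167.8° V = -9.97 + j2.156 V.
Step 5 — Ohm's law: I = V / Z_total = (-9.97 + j2.156) / (28.3 + j8497) = 0.0002498 + j0.001174 A.
Step 6 — Convert to polar: |I| = 0.0012 A, ∠I = 78.0°.

I = 0.0012∠78.0° A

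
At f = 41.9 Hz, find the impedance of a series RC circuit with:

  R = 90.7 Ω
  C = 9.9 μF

Step 1 — Angular frequency: ω = 2π·f = 2π·41.9 = 263.3 rad/s.
Step 2 — Component impedances:
  R: Z = R = 90.7 Ω
  C: Z = 1/(jωC) = -j/(ω·C) = 0 - j383.7 Ω
Step 3 — Series combination: Z_total = R + C = 90.7 - j383.7 Ω = 394.3∠-76.7° Ω.

Z = 90.7 - j383.7 Ω = 394.3∠-76.7° Ω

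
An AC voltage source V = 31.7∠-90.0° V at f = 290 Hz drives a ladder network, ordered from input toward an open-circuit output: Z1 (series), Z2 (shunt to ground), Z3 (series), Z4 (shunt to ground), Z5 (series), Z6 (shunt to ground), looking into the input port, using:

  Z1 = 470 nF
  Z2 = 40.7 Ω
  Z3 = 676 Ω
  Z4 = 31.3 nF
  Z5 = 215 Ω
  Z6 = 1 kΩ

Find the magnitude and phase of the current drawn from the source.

Step 1 — Angular frequency: ω = 2π·f = 2π·290 = 1822 rad/s.
Step 2 — Component impedances:
  Z1: Z = 1/(jωC) = -j/(ω·C) = 0 - j1168 Ω
  Z2: Z = R = 40.7 Ω
  Z3: Z = R = 676 Ω
  Z4: Z = 1/(jωC) = -j/(ω·C) = 0 - j1.753e+04 Ω
  Z5: Z = R = 215 Ω
  Z6: Z = R = 1000 Ω
Step 3 — Ladder network (open output): work backward from the far end, alternating series and parallel combinations. Z_in = 39.84 - j1168 Ω = 1168∠-88.0° Ω.
Step 4 — Source phasor: V = 31.7∠-90.0° V = 0 - j31.7 V.
Step 5 — Ohm's law: I = V / Z_total = (0 - j31.7) / (39.84 - j1168) = 0.02712 - j0.0009252 A.
Step 6 — Convert to polar: |I| = 0.02713 A, ∠I = -2.0°.

I = 0.02713∠-2.0° A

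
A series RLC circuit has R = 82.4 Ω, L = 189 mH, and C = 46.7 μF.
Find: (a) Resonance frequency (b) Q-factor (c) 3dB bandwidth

Step 1 — Resonance: ω₀ = 1/√(LC) = 1/√(0.189·4.67e-05) = 336.6 rad/s.
Step 2 — f₀ = ω₀/(2π) = 53.57 Hz.
Step 3 — Series Q: Q = ω₀L/R = 336.6·0.189/82.4 = 0.772.
Step 4 — Bandwidth: Δω = ω₀/Q = 436 rad/s; BW = Δω/(2π) = 69.39 Hz.

(a) f₀ = 53.57 Hz  (b) Q = 0.772  (c) BW = 69.39 Hz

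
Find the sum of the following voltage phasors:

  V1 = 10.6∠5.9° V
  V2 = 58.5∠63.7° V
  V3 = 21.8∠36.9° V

Step 1 — Convert each phasor to rectangular form:
  V1 = 10.6·(cos(5.9°) + j·sin(5.9°)) = 10.54 + j1.09 V
  V2 = 58.5·(cos(63.7°) + j·sin(63.7°)) = 25.92 + j52.44 V
  V3 = 21.8·(cos(36.9°) + j·sin(36.9°)) = 17.43 + j13.09 V
Step 2 — Sum components: V_total = 53.9 + j66.62 V.
Step 3 — Convert to polar: |V_total| = 85.69 V, ∠V_total = 51.0°.

V_total = 85.69∠51.0° V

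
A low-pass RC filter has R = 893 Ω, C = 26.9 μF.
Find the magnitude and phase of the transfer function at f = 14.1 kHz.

Step 1 — Angular frequency: ω = 2π·1.41e+04 = 8.859e+04 rad/s.
Step 2 — Transfer function: H(jω) = 1/(1 + jωRC).
Step 3 — Denominator: 1 + jωRC = 1 + j·8.859e+04·893·2.69e-05 = 1 + j2128.
Step 4 — H = 2.208e-07 - j0.0004699.
Step 5 — Magnitude: |H| = 0.0004699 (-66.6 dB); phase: φ = -90.0°.

|H| = 0.0004699 (-66.6 dB), φ = -90.0°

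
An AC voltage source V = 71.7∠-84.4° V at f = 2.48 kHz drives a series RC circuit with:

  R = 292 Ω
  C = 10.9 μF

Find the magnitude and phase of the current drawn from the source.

Step 1 — Angular frequency: ω = 2π·f = 2π·2480 = 1.558e+04 rad/s.
Step 2 — Component impedances:
  R: Z = R = 292 Ω
  C: Z = 1/(jωC) = -j/(ω·C) = 0 - j5.888 Ω
Step 3 — Series combination: Z_total = R + C = 292 - j5.888 Ω = 292.1∠-1.2° Ω.
Step 4 — Source phasor: V = 71.7∠-84.4° V = 6.997 - j71.36 V.
Step 5 — Ohm's law: I = V / Z_total = (6.997 - j71.36) / (292 - j5.888) = 0.02888 - j0.2438 A.
Step 6 — Convert to polar: |I| = 0.2455 A, ∠I = -83.2°.

I = 0.2455∠-83.2° A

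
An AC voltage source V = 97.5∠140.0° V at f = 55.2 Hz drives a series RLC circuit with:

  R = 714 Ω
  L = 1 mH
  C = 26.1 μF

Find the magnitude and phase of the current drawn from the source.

Step 1 — Angular frequency: ω = 2π·f = 2π·55.2 = 346.8 rad/s.
Step 2 — Component impedances:
  R: Z = R = 714 Ω
  L: Z = jωL = j·346.8·0.001 = 0 + j0.3468 Ω
  C: Z = 1/(jωC) = -j/(ω·C) = 0 - j110.5 Ω
Step 3 — Series combination: Z_total = R + L + C = 714 - j110.1 Ω = 722.4∠-8.8° Ω.
Step 4 — Source phasor: V = 97.5∠140.0° V = -74.69 + j62.67 V.
Step 5 — Ohm's law: I = V / Z_total = (-74.69 + j62.67) / (714 - j110.1) = -0.1154 + j0.06998 A.
Step 6 — Convert to polar: |I| = 0.135 A, ∠I = 148.8°.

I = 0.135∠148.8° A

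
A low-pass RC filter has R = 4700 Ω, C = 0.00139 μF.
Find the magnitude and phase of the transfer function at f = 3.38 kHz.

Step 1 — Angular frequency: ω = 2π·3380 = 2.124e+04 rad/s.
Step 2 — Transfer function: H(jω) = 1/(1 + jωRC).
Step 3 — Denominator: 1 + jωRC = 1 + j·2.124e+04·4700·1.39e-09 = 1 + j0.1387.
Step 4 — H = 0.9811 - j0.1361.
Step 5 — Magnitude: |H| = 0.9905 (-0.1 dB); phase: φ = -7.9°.

|H| = 0.9905 (-0.1 dB), φ = -7.9°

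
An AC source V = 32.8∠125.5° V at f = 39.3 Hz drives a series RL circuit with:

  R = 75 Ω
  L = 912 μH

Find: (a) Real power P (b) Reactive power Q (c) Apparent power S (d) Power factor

Step 1 — Angular frequency: ω = 2π·f = 2π·39.3 = 246.9 rad/s.
Step 2 — Component impedances:
  R: Z = R = 75 Ω
  L: Z = jωL = j·246.9·0.000912 = 0 + j0.2252 Ω
Step 3 — Series combination: Z_total = R + L = 75 + j0.2252 Ω = 75∠0.2° Ω.
Step 4 — Source phasor: V = 32.8∠125.5° V = -19.05 + j26.7 V.
Step 5 — Current: I = V / Z = -0.2529 + j0.3568 A = 0.4373∠125.3° A.
Step 6 — Complex power: S = V·I* = 14.34 + j0.04307 VA.
Step 7 — Real power: P = Re(S) = 14.34 W.
Step 8 — Reactive power: Q = Im(S) = 0.04307 VAR.
Step 9 — Apparent power: |S| = 14.34 VA.
Step 10 — Power factor: PF = P/|S| = 1 (lagging).

(a) P = 14.34 W  (b) Q = 0.04307 VAR  (c) S = 14.34 VA  (d) PF = 1 (lagging)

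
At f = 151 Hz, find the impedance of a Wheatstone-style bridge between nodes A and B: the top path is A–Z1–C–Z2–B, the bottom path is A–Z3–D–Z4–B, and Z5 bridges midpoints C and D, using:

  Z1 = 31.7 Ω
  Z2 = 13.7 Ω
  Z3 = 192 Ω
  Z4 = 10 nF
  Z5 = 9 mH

Step 1 — Angular frequency: ω = 2π·f = 2π·151 = 948.8 rad/s.
Step 2 — Component impedances:
  Z1: Z = R = 31.7 Ω
  Z2: Z = R = 13.7 Ω
  Z3: Z = R = 192 Ω
  Z4: Z = 1/(jωC) = -j/(ω·C) = 0 - j1.054e+05 Ω
  Z5: Z = jωL = j·948.8·0.009 = 0 + j8.539 Ω
Step 3 — Bridge requires nodal analysis (the Z5 bridge couples midpoints C and D, so the two paths cannot be reduced to a simple series/parallel combination). Setting node B to ground and injecting 1 A at node A, the 3-node admittance system at A, C, D solves to V_A = Z_AB = 40.91 + j0.1694 Ω = 40.92∠0.2° Ω.

Z = 40.91 + j0.1694 Ω = 40.92∠0.2° Ω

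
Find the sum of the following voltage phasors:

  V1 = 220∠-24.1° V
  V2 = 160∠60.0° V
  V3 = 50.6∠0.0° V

Step 1 — Convert each phasor to rectangular form:
  V1 = 220·(cos(-24.1°) + j·sin(-24.1°)) = 200.8 - j89.83 V
  V2 = 160·(cos(60.0°) + j·sin(60.0°)) = 80 + j138.6 V
  V3 = 50.6·(cos(0.0°) + j·sin(0.0°)) = 50.6 V
Step 2 — Sum components: V_total = 331.4 + j48.73 V.
Step 3 — Convert to polar: |V_total| = 335 V, ∠V_total = 8.4°.

V_total = 335∠8.4° V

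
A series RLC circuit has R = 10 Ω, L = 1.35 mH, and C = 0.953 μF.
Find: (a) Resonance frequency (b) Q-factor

Step 1 — Resonance condition Im(Z)=0 gives ω₀ = 1/√(LC).
Step 2 — ω₀ = 1/√(0.00135·9.53e-07) = 2.788e+04 rad/s.
Step 3 — f₀ = ω₀/(2π) = 4437 Hz.
Step 4 — Series Q: Q = ω₀L/R = 2.788e+04·0.00135/10 = 3.764.

(a) f₀ = 4437 Hz  (b) Q = 3.764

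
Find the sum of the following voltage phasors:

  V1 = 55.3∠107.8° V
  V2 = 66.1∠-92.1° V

Step 1 — Convert each phasor to rectangular form:
  V1 = 55.3·(cos(107.8°) + j·sin(107.8°)) = -16.9 + j52.65 V
  V2 = 66.1·(cos(-92.1°) + j·sin(-92.1°)) = -2.422 - j66.06 V
Step 2 — Sum components: V_total = -19.33 - j13.4 V.
Step 3 — Convert to polar: |V_total| = 23.52 V, ∠V_total = -145.3°.

V_total = 23.52∠-145.3° V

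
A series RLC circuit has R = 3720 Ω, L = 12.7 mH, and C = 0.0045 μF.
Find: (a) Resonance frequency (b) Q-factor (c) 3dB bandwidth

Step 1 — Resonance: ω₀ = 1/√(LC) = 1/√(0.0127·4.5e-09) = 1.323e+05 rad/s.
Step 2 — f₀ = ω₀/(2π) = 2.105e+04 Hz.
Step 3 — Series Q: Q = ω₀L/R = 1.323e+05·0.0127/3720 = 0.4516.
Step 4 — Bandwidth: Δω = ω₀/Q = 2.929e+05 rad/s; BW = Δω/(2π) = 4.662e+04 Hz.

(a) f₀ = 2.105e+04 Hz  (b) Q = 0.4516  (c) BW = 4.662e+04 Hz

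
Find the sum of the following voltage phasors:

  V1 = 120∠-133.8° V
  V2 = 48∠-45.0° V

Step 1 — Convert each phasor to rectangular form:
  V1 = 120·(cos(-133.8°) + j·sin(-133.8°)) = -83.06 - j86.61 V
  V2 = 48·(cos(-45.0°) + j·sin(-45.0°)) = 33.94 - j33.94 V
Step 2 — Sum components: V_total = -49.12 - j120.6 V.
Step 3 — Convert to polar: |V_total| = 130.2 V, ∠V_total = -112.2°.

V_total = 130.2∠-112.2° V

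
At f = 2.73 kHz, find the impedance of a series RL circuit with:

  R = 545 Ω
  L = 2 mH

Step 1 — Angular frequency: ω = 2π·f = 2π·2730 = 1.715e+04 rad/s.
Step 2 — Component impedances:
  R: Z = R = 545 Ω
  L: Z = jωL = j·1.715e+04·0.002 = 0 + j34.31 Ω
Step 3 — Series combination: Z_total = R + L = 545 + j34.31 Ω = 546.1∠3.6° Ω.

Z = 545 + j34.31 Ω = 546.1∠3.6° Ω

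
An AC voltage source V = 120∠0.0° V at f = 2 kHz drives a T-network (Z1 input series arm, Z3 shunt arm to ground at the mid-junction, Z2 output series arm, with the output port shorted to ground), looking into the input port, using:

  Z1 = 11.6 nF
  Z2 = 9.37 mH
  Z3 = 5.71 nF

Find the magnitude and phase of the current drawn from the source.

Step 1 — Angular frequency: ω = 2π·f = 2π·2000 = 1.257e+04 rad/s.
Step 2 — Component impedances:
  Z1: Z = 1/(jωC) = -j/(ω·C) = 0 - j6860 Ω
  Z2: Z = jωL = j·1.257e+04·0.00937 = 0 + j117.7 Ω
  Z3: Z = 1/(jωC) = -j/(ω·C) = 0 - j1.394e+04 Ω
Step 3 — With the output port shorted to ground, the output series arm Z2 runs from the junction to ground; the shunt arm Z3 also runs from the junction to ground. They appear in parallel: Z3 || Z2 = 0 + j118.8 Ω.
Step 4 — Series with input arm Z1: Z_in = Z1 + (Z3 || Z2) = 0 - j6741 Ω = 6741∠-90.0° Ω.
Step 5 — Source phasor: V = 120∠0.0° V = 120 V.
Step 6 — Ohm's law: I = V / Z_total = (120) / (0 - j6741) = 0 + j0.0178 A.
Step 7 — Convert to polar: |I| = 0.0178 A, ∠I = 90.0°.

I = 0.0178∠90.0° A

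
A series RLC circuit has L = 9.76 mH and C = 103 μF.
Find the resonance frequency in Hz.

Step 1 — Resonance condition Im(Z)=0 gives ω₀ = 1/√(LC).
Step 2 — ω₀ = 1/√(0.00976·0.000103) = 997.4 rad/s.
Step 3 — f₀ = ω₀/(2π) = 158.7 Hz.

f₀ = 158.7 Hz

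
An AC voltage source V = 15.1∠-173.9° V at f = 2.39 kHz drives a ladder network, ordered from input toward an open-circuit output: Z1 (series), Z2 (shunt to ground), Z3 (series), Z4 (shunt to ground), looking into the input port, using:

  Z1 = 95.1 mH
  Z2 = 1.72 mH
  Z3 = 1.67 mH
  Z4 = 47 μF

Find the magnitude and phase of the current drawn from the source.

Step 1 — Angular frequency: ω = 2π·f = 2π·2390 = 1.502e+04 rad/s.
Step 2 — Component impedances:
  Z1: Z = jωL = j·1.502e+04·0.0951 = 0 + j1428 Ω
  Z2: Z = jωL = j·1.502e+04·0.00172 = 0 + j25.83 Ω
  Z3: Z = jωL = j·1.502e+04·0.00167 = 0 + j25.08 Ω
  Z4: Z = 1/(jωC) = -j/(ω·C) = 0 - j1.417 Ω
Step 3 — Ladder network (open output): work backward from the far end, alternating series and parallel combinations. Z_in = 0 + j1440 Ω = 1440∠90.0° Ω.
Step 4 — Source phasor: V = 15.1∠-173.9° V = -15.01 - j1.605 V.
Step 5 — Ohm's law: I = V / Z_total = (-15.01 - j1.605) / (0 + j1440) = -0.001114 + j0.01042 A.
Step 6 — Convert to polar: |I| = 0.01048 A, ∠I = 96.1°.

I = 0.01048∠96.1° A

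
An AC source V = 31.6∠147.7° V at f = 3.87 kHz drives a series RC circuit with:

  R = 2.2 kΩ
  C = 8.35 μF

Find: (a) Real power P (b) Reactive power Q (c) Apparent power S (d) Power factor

Step 1 — Angular frequency: ω = 2π·f = 2π·3870 = 2.432e+04 rad/s.
Step 2 — Component impedances:
  R: Z = R = 2200 Ω
  C: Z = 1/(jωC) = -j/(ω·C) = 0 - j4.925 Ω
Step 3 — Series combination: Z_total = R + C = 2200 - j4.925 Ω = 2200∠-0.1° Ω.
Step 4 — Source phasor: V = 31.6∠147.7° V = -26.71 + j16.89 V.
Step 5 — Current: I = V / Z = -0.01216 + j0.007648 A = 0.01436∠147.8° A.
Step 6 — Complex power: S = V·I* = 0.4539 - j0.001016 VA.
Step 7 — Real power: P = Re(S) = 0.4539 W.
Step 8 — Reactive power: Q = Im(S) = -0.001016 VAR.
Step 9 — Apparent power: |S| = 0.4539 VA.
Step 10 — Power factor: PF = P/|S| = 1 (leading).

(a) P = 0.4539 W  (b) Q = -0.001016 VAR  (c) S = 0.4539 VA  (d) PF = 1 (leading)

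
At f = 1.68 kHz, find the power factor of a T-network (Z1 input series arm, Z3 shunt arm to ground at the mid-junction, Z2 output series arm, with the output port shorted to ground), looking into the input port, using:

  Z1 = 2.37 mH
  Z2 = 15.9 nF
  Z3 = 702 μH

Step 1 — Angular frequency: ω = 2π·f = 2π·1680 = 1.056e+04 rad/s.
Step 2 — Component impedances:
  Z1: Z = jωL = j·1.056e+04·0.00237 = 0 + j25.02 Ω
  Z2: Z = 1/(jωC) = -j/(ω·C) = 0 - j5958 Ω
  Z3: Z = jωL = j·1.056e+04·0.000702 = 0 + j7.41 Ω
Step 3 — With the output port shorted to ground, the output series arm Z2 runs from the junction to ground; the shunt arm Z3 also runs from the junction to ground. They appear in parallel: Z3 || Z2 = 0 + j7.419 Ω.
Step 4 — Series with input arm Z1: Z_in = Z1 + (Z3 || Z2) = 0 + j32.44 Ω = 32.44∠90.0° Ω.
Step 5 — Power factor: PF = cos(φ) = Re(Z)/|Z| = 0/32.44 = 0.
Step 6 — Type: Im(Z) = 32.44 ⇒ lagging (phase φ = 90.0°).

PF = 0 (lagging, φ = 90.0°)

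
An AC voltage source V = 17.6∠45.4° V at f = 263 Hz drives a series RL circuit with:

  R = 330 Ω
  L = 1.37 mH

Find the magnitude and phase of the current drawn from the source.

Step 1 — Angular frequency: ω = 2π·f = 2π·263 = 1652 rad/s.
Step 2 — Component impedances:
  R: Z = R = 330 Ω
  L: Z = jωL = j·1652·0.00137 = 0 + j2.264 Ω
Step 3 — Series combination: Z_total = R + L = 330 + j2.264 Ω = 330∠0.4° Ω.
Step 4 — Source phasor: V = 17.6∠45.4° V = 12.36 + j12.53 V.
Step 5 — Ohm's law: I = V / Z_total = (12.36 + j12.53) / (330 + j2.264) = 0.03771 + j0.03772 A.
Step 6 — Convert to polar: |I| = 0.05333 A, ∠I = 45.0°.

I = 0.05333∠45.0° A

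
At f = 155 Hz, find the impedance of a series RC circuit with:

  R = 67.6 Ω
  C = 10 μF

Step 1 — Angular frequency: ω = 2π·f = 2π·155 = 973.9 rad/s.
Step 2 — Component impedances:
  R: Z = R = 67.6 Ω
  C: Z = 1/(jωC) = -j/(ω·C) = 0 - j102.7 Ω
Step 3 — Series combination: Z_total = R + C = 67.6 - j102.7 Ω = 122.9∠-56.6° Ω.

Z = 67.6 - j102.7 Ω = 122.9∠-56.6° Ω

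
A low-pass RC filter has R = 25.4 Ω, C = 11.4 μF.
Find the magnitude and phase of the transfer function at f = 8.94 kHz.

Step 1 — Angular frequency: ω = 2π·8940 = 5.617e+04 rad/s.
Step 2 — Transfer function: H(jω) = 1/(1 + jωRC).
Step 3 — Denominator: 1 + jωRC = 1 + j·5.617e+04·25.4·1.14e-05 = 1 + j16.27.
Step 4 — H = 0.003766 - j0.06125.
Step 5 — Magnitude: |H| = 0.06137 (-24.2 dB); phase: φ = -86.5°.

|H| = 0.06137 (-24.2 dB), φ = -86.5°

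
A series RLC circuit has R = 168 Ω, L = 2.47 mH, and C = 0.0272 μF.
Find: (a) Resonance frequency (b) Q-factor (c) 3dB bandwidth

Step 1 — Resonance condition Im(Z)=0 gives ω₀ = 1/√(LC).
Step 2 — ω₀ = 1/√(0.00247·2.72e-08) = 1.22e+05 rad/s.
Step 3 — f₀ = ω₀/(2π) = 1.942e+04 Hz.
Step 4 — Series Q: Q = ω₀L/R = 1.22e+05·0.00247/168 = 1.794.
Step 5 — 3dB bandwidth: Δω = ω₀/Q = 6.802e+04 rad/s; BW = Δω/(2π) = 1.083e+04 Hz.

(a) f₀ = 1.942e+04 Hz  (b) Q = 1.794  (c) BW = 1.083e+04 Hz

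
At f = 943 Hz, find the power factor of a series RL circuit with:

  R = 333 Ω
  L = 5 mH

Step 1 — Angular frequency: ω = 2π·f = 2π·943 = 5925 rad/s.
Step 2 — Component impedances:
  R: Z = R = 333 Ω
  L: Z = jωL = j·5925·0.005 = 0 + j29.63 Ω
Step 3 — Series combination: Z_total = R + L = 333 + j29.63 Ω = 334.3∠5.1° Ω.
Step 4 — Power factor: PF = cos(φ) = Re(Z)/|Z| = 333/334.3 = 0.9961.
Step 5 — Type: Im(Z) = 29.63 ⇒ lagging (phase φ = 5.1°).

PF = 0.9961 (lagging, φ = 5.1°)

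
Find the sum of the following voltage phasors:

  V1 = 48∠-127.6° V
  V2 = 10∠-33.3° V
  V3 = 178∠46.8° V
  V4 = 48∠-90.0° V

Step 1 — Convert each phasor to rectangular form:
  V1 = 48·(cos(-127.6°) + j·sin(-127.6°)) = -29.29 - j38.03 V
  V2 = 10·(cos(-33.3°) + j·sin(-33.3°)) = 8.358 - j5.49 V
  V3 = 178·(cos(46.8°) + j·sin(46.8°)) = 121.8 + j129.8 V
  V4 = 48·(cos(-90.0°) + j·sin(-90.0°)) = 0 - j48 V
Step 2 — Sum components: V_total = 100.9 + j38.24 V.
Step 3 — Convert to polar: |V_total| = 107.9 V, ∠V_total = 20.8°.

V_total = 107.9∠20.8° V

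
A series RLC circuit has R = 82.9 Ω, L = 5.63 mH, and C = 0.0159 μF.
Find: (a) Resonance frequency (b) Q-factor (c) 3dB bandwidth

Step 1 — Resonance: ω₀ = 1/√(LC) = 1/√(0.00563·1.59e-08) = 1.057e+05 rad/s.
Step 2 — f₀ = ω₀/(2π) = 1.682e+04 Hz.
Step 3 — Series Q: Q = ω₀L/R = 1.057e+05·0.00563/82.9 = 7.178.
Step 4 — Bandwidth: Δω = ω₀/Q = 1.472e+04 rad/s; BW = Δω/(2π) = 2344 Hz.

(a) f₀ = 1.682e+04 Hz  (b) Q = 7.178  (c) BW = 2344 Hz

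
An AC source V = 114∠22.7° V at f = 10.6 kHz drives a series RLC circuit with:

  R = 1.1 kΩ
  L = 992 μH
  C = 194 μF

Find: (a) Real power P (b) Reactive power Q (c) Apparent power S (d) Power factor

Step 1 — Angular frequency: ω = 2π·f = 2π·1.06e+04 = 6.66e+04 rad/s.
Step 2 — Component impedances:
  R: Z = R = 1100 Ω
  L: Z = jωL = j·6.66e+04·0.000992 = 0 + j66.07 Ω
  C: Z = 1/(jωC) = -j/(ω·C) = 0 - j0.07739 Ω
Step 3 — Series combination: Z_total = R + L + C = 1100 + j65.99 Ω = 1102∠3.4° Ω.
Step 4 — Source phasor: V = 114∠22.7° V = 105.2 + j43.99 V.
Step 5 — Current: I = V / Z = 0.09766 + j0.03414 A = 0.1035∠19.3° A.
Step 6 — Complex power: S = V·I* = 11.77 + j0.7062 VA.
Step 7 — Real power: P = Re(S) = 11.77 W.
Step 8 — Reactive power: Q = Im(S) = 0.7062 VAR.
Step 9 — Apparent power: |S| = 11.79 VA.
Step 10 — Power factor: PF = P/|S| = 0.9982 (lagging).

(a) P = 11.77 W  (b) Q = 0.7062 VAR  (c) S = 11.79 VA  (d) PF = 0.9982 (lagging)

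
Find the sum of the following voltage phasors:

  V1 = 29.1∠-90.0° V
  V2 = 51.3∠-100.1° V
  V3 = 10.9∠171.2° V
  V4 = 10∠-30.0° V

Step 1 — Convert each phasor to rectangular form:
  V1 = 29.1·(cos(-90.0°) + j·sin(-90.0°)) = 0 - j29.1 V
  V2 = 51.3·(cos(-100.1°) + j·sin(-100.1°)) = -8.996 - j50.51 V
  V3 = 10.9·(cos(171.2°) + j·sin(171.2°)) = -10.77 + j1.668 V
  V4 = 10·(cos(-30.0°) + j·sin(-30.0°)) = 8.66 - j5 V
Step 2 — Sum components: V_total = -11.11 - j82.94 V.
Step 3 — Convert to polar: |V_total| = 83.68 V, ∠V_total = -97.6°.

V_total = 83.68∠-97.6° V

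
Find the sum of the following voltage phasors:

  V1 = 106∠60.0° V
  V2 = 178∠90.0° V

Step 1 — Convert each phasor to rectangular form:
  V1 = 106·(cos(60.0°) + j·sin(60.0°)) = 53 + j91.8 V
  V2 = 178·(cos(90.0°) + j·sin(90.0°)) = 0 + j178 V
Step 2 — Sum components: V_total = 53 + j269.8 V.
Step 3 — Convert to polar: |V_total| = 275 V, ∠V_total = 78.9°.

V_total = 275∠78.9° V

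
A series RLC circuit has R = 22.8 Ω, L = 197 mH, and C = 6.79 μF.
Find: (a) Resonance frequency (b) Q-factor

Step 1 — Resonance condition Im(Z)=0 gives ω₀ = 1/√(LC).
Step 2 — ω₀ = 1/√(0.197·6.79e-06) = 864.6 rad/s.
Step 3 — f₀ = ω₀/(2π) = 137.6 Hz.
Step 4 — Series Q: Q = ω₀L/R = 864.6·0.197/22.8 = 7.471.

(a) f₀ = 137.6 Hz  (b) Q = 7.471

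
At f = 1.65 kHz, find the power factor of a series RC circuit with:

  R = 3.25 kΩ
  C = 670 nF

Step 1 — Angular frequency: ω = 2π·f = 2π·1650 = 1.037e+04 rad/s.
Step 2 — Component impedances:
  R: Z = R = 3250 Ω
  C: Z = 1/(jωC) = -j/(ω·C) = 0 - j144 Ω
Step 3 — Series combination: Z_total = R + C = 3250 - j144 Ω = 3253∠-2.5° Ω.
Step 4 — Power factor: PF = cos(φ) = Re(Z)/|Z| = 3250/3253.2 = 0.999.
Step 5 — Type: Im(Z) = -144 ⇒ leading (phase φ = -2.5°).

PF = 0.999 (leading, φ = -2.5°)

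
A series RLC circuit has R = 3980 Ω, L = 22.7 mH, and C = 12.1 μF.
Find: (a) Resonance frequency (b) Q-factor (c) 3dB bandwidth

Step 1 — Resonance: ω₀ = 1/√(LC) = 1/√(0.0227·1.21e-05) = 1908 rad/s.
Step 2 — f₀ = ω₀/(2π) = 303.7 Hz.
Step 3 — Series Q: Q = ω₀L/R = 1908·0.0227/3980 = 0.01088.
Step 4 — Bandwidth: Δω = ω₀/Q = 1.753e+05 rad/s; BW = Δω/(2π) = 2.79e+04 Hz.

(a) f₀ = 303.7 Hz  (b) Q = 0.01088  (c) BW = 2.79e+04 Hz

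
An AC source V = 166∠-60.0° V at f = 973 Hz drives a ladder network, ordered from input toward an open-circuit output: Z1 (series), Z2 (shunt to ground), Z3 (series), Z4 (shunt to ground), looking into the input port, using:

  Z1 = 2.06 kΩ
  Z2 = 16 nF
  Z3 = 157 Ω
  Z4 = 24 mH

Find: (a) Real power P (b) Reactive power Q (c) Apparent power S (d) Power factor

Step 1 — Angular frequency: ω = 2π·f = 2π·973 = 6114 rad/s.
Step 2 — Component impedances:
  Z1: Z = R = 2060 Ω
  Z2: Z = 1/(jωC) = -j/(ω·C) = 0 - j1.022e+04 Ω
  Z3: Z = R = 157 Ω
  Z4: Z = jωL = j·6114·0.024 = 0 + j146.7 Ω
Step 3 — Ladder network (open output): work backward from the far end, alternating series and parallel combinations. Z_in = 2222 + j146.3 Ω = 2226∠3.8° Ω.
Step 4 — Source phasor: V = 166∠-60.0° V = 83 - j143.8 V.
Step 5 — Current: I = V / Z = 0.03296 - j0.06688 A = 0.07456∠-63.8° A.
Step 6 — Complex power: S = V·I* = 12.35 + j0.8136 VA.
Step 7 — Real power: P = Re(S) = 12.35 W.
Step 8 — Reactive power: Q = Im(S) = 0.8136 VAR.
Step 9 — Apparent power: |S| = 12.38 VA.
Step 10 — Power factor: PF = P/|S| = 0.9978 (lagging).

(a) P = 12.35 W  (b) Q = 0.8136 VAR  (c) S = 12.38 VA  (d) PF = 0.9978 (lagging)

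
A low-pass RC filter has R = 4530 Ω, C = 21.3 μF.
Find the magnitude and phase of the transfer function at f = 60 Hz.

Step 1 — Angular frequency: ω = 2π·60 = 377 rad/s.
Step 2 — Transfer function: H(jω) = 1/(1 + jωRC).
Step 3 — Denominator: 1 + jωRC = 1 + j·377·4530·2.13e-05 = 1 + j36.38.
Step 4 — H = 0.0007552 - j0.02747.
Step 5 — Magnitude: |H| = 0.02748 (-31.2 dB); phase: φ = -88.4°.

|H| = 0.02748 (-31.2 dB), φ = -88.4°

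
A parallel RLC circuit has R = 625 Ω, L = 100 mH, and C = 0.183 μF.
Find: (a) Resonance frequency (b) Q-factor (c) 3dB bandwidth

Step 1 — Resonance: ω₀ = 1/√(LC) = 1/√(0.1·1.83e-07) = 7392 rad/s.
Step 2 — f₀ = ω₀/(2π) = 1177 Hz.
Step 3 — Parallel Q: Q = R/(ω₀L) = 625/(7392·0.1) = 0.8455.
Step 4 — Bandwidth: Δω = ω₀/Q = 8743 rad/s; BW = Δω/(2π) = 1392 Hz.

(a) f₀ = 1177 Hz  (b) Q = 0.8455  (c) BW = 1392 Hz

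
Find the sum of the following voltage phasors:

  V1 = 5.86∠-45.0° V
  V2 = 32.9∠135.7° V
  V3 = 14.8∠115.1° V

Step 1 — Convert each phasor to rectangular form:
  V1 = 5.86·(cos(-45.0°) + j·sin(-45.0°)) = 4.144 - j4.144 V
  V2 = 32.9·(cos(135.7°) + j·sin(135.7°)) = -23.55 + j22.98 V
  V3 = 14.8·(cos(115.1°) + j·sin(115.1°)) = -6.278 + j13.4 V
Step 2 — Sum components: V_total = -25.68 + j32.24 V.
Step 3 — Convert to polar: |V_total| = 41.22 V, ∠V_total = 128.5°.

V_total = 41.22∠128.5° V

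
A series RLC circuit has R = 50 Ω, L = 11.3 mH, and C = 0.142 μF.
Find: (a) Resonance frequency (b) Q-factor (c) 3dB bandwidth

Step 1 — Resonance condition Im(Z)=0 gives ω₀ = 1/√(LC).
Step 2 — ω₀ = 1/√(0.0113·1.42e-07) = 2.496e+04 rad/s.
Step 3 — f₀ = ω₀/(2π) = 3973 Hz.
Step 4 — Series Q: Q = ω₀L/R = 2.496e+04·0.0113/50 = 5.642.
Step 5 — 3dB bandwidth: Δω = ω₀/Q = 4425 rad/s; BW = Δω/(2π) = 704.2 Hz.

(a) f₀ = 3973 Hz  (b) Q = 5.642  (c) BW = 704.2 Hz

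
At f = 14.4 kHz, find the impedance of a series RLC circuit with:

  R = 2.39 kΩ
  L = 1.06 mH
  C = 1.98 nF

Step 1 — Angular frequency: ω = 2π·f = 2π·1.44e+04 = 9.048e+04 rad/s.
Step 2 — Component impedances:
  R: Z = R = 2390 Ω
  L: Z = jωL = j·9.048e+04·0.00106 = 0 + j95.91 Ω
  C: Z = 1/(jωC) = -j/(ω·C) = 0 - j5582 Ω
Step 3 — Series combination: Z_total = R + L + C = 2390 - j5486 Ω = 5984∠-66.5° Ω.

Z = 2390 - j5486 Ω = 5984∠-66.5° Ω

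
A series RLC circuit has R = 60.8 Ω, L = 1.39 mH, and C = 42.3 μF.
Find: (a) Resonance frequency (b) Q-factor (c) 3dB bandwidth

Step 1 — Resonance condition Im(Z)=0 gives ω₀ = 1/√(LC).
Step 2 — ω₀ = 1/√(0.00139·4.23e-05) = 4124 rad/s.
Step 3 — f₀ = ω₀/(2π) = 656.4 Hz.
Step 4 — Series Q: Q = ω₀L/R = 4124·0.00139/60.8 = 0.09428.
Step 5 — 3dB bandwidth: Δω = ω₀/Q = 4.374e+04 rad/s; BW = Δω/(2π) = 6962 Hz.

(a) f₀ = 656.4 Hz  (b) Q = 0.09428  (c) BW = 6962 Hz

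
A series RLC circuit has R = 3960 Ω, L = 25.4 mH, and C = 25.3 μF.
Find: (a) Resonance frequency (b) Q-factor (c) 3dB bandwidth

Step 1 — Resonance condition Im(Z)=0 gives ω₀ = 1/√(LC).
Step 2 — ω₀ = 1/√(0.0254·2.53e-05) = 1247 rad/s.
Step 3 — f₀ = ω₀/(2π) = 198.5 Hz.
Step 4 — Series Q: Q = ω₀L/R = 1247·0.0254/3960 = 0.008001.
Step 5 — 3dB bandwidth: Δω = ω₀/Q = 1.559e+05 rad/s; BW = Δω/(2π) = 2.481e+04 Hz.

(a) f₀ = 198.5 Hz  (b) Q = 0.008001  (c) BW = 2.481e+04 Hz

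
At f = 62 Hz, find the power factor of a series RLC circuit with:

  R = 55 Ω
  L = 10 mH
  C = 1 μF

Step 1 — Angular frequency: ω = 2π·f = 2π·62 = 389.6 rad/s.
Step 2 — Component impedances:
  R: Z = R = 55 Ω
  L: Z = jωL = j·389.6·0.01 = 0 + j3.896 Ω
  C: Z = 1/(jωC) = -j/(ω·C) = 0 - j2567 Ω
Step 3 — Series combination: Z_total = R + L + C = 55 - j2563 Ω = 2564∠-88.8° Ω.
Step 4 — Power factor: PF = cos(φ) = Re(Z)/|Z| = 55/2564 = 0.02145.
Step 5 — Type: Im(Z) = -2563 ⇒ leading (phase φ = -88.8°).

PF = 0.02145 (leading, φ = -88.8°)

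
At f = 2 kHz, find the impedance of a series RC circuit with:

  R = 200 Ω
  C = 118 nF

Step 1 — Angular frequency: ω = 2π·f = 2π·2000 = 1.257e+04 rad/s.
Step 2 — Component impedances:
  R: Z = R = 200 Ω
  C: Z = 1/(jωC) = -j/(ω·C) = 0 - j674.4 Ω
Step 3 — Series combination: Z_total = R + C = 200 - j674.4 Ω = 703.4∠-73.5° Ω.

Z = 200 - j674.4 Ω = 703.4∠-73.5° Ω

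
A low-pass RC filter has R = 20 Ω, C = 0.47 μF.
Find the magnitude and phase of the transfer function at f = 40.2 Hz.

Step 1 — Angular frequency: ω = 2π·40.2 = 252.6 rad/s.
Step 2 — Transfer function: H(jω) = 1/(1 + jωRC).
Step 3 — Denominator: 1 + jωRC = 1 + j·252.6·20·4.7e-07 = 1 + j0.002374.
Step 4 — H = 1 - j0.002374.
Step 5 — Magnitude: |H| = 1 (-0.0 dB); phase: φ = -0.1°.

|H| = 1 (-0.0 dB), φ = -0.1°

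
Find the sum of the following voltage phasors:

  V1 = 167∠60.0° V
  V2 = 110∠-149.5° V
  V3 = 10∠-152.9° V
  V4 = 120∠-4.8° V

Step 1 — Convert each phasor to rectangular form:
  V1 = 167·(cos(60.0°) + j·sin(60.0°)) = 83.5 + j144.6 V
  V2 = 110·(cos(-149.5°) + j·sin(-149.5°)) = -94.78 - j55.83 V
  V3 = 10·(cos(-152.9°) + j·sin(-152.9°)) = -8.902 - j4.555 V
  V4 = 120·(cos(-4.8°) + j·sin(-4.8°)) = 119.6 - j10.04 V
Step 2 — Sum components: V_total = 99.4 + j74.2 V.
Step 3 — Convert to polar: |V_total| = 124 V, ∠V_total = 36.7°.

V_total = 124∠36.7° V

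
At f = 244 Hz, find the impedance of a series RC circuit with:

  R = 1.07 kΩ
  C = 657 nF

Step 1 — Angular frequency: ω = 2π·f = 2π·244 = 1533 rad/s.
Step 2 — Component impedances:
  R: Z = R = 1070 Ω
  C: Z = 1/(jωC) = -j/(ω·C) = 0 - j992.8 Ω
Step 3 — Series combination: Z_total = R + C = 1070 - j992.8 Ω = 1460∠-42.9° Ω.

Z = 1070 - j992.8 Ω = 1460∠-42.9° Ω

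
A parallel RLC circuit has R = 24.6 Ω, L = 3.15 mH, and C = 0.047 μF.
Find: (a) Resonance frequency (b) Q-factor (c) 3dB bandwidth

Step 1 — Resonance: ω₀ = 1/√(LC) = 1/√(0.00315·4.7e-08) = 8.219e+04 rad/s.
Step 2 — f₀ = ω₀/(2π) = 1.308e+04 Hz.
Step 3 — Parallel Q: Q = R/(ω₀L) = 24.6/(8.219e+04·0.00315) = 0.09502.
Step 4 — Bandwidth: Δω = ω₀/Q = 8.649e+05 rad/s; BW = Δω/(2π) = 1.377e+05 Hz.

(a) f₀ = 1.308e+04 Hz  (b) Q = 0.09502  (c) BW = 1.377e+05 Hz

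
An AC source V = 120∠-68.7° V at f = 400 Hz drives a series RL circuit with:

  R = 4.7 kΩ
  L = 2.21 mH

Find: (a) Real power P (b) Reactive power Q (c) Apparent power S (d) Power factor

Step 1 — Angular frequency: ω = 2π·f = 2π·400 = 2513 rad/s.
Step 2 — Component impedances:
  R: Z = R = 4700 Ω
  L: Z = jωL = j·2513·0.00221 = 0 + j5.554 Ω
Step 3 — Series combination: Z_total = R + L = 4700 + j5.554 Ω = 4700∠0.1° Ω.
Step 4 — Source phasor: V = 120∠-68.7° V = 43.59 - j111.8 V.
Step 5 — Current: I = V / Z = 0.009246 - j0.0238 A = 0.02553∠-68.8° A.
Step 6 — Complex power: S = V·I* = 3.064 + j0.003621 VA.
Step 7 — Real power: P = Re(S) = 3.064 W.
Step 8 — Reactive power: Q = Im(S) = 0.003621 VAR.
Step 9 — Apparent power: |S| = 3.064 VA.
Step 10 — Power factor: PF = P/|S| = 1 (lagging).

(a) P = 3.064 W  (b) Q = 0.003621 VAR  (c) S = 3.064 VA  (d) PF = 1 (lagging)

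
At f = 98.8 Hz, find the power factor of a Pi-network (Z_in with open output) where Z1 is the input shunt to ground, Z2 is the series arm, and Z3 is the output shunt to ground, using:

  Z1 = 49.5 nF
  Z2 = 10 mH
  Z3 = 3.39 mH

Step 1 — Angular frequency: ω = 2π·f = 2π·98.8 = 620.8 rad/s.
Step 2 — Component impedances:
  Z1: Z = 1/(jωC) = -j/(ω·C) = 0 - j3.254e+04 Ω
  Z2: Z = jωL = j·620.8·0.01 = 0 + j6.208 Ω
  Z3: Z = jωL = j·620.8·0.00339 = 0 + j2.104 Ω
Step 3 — With open output, the series arm Z2 and the output shunt Z3 appear in series to ground: Z2 + Z3 = 0 + j8.312 Ω.
Step 4 — Parallel with input shunt Z1: Z_in = Z1 || (Z2 + Z3) = 0 + j8.314 Ω = 8.314∠90.0° Ω.
Step 5 — Power factor: PF = cos(φ) = Re(Z)/|Z| = -0/8.314 = -0.
Step 6 — Type: Im(Z) = 8.314 ⇒ lagging (phase φ = 90.0°).

PF = -0 (lagging, φ = 90.0°)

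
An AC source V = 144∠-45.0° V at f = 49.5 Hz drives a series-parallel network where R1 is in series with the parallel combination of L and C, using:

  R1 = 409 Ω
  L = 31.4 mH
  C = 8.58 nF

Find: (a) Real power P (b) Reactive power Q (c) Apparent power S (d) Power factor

Step 1 — Angular frequency: ω = 2π·f = 2π·49.5 = 311 rad/s.
Step 2 — Component impedances:
  R1: Z = R = 409 Ω
  L: Z = jωL = j·311·0.0314 = 0 + j9.766 Ω
  C: Z = 1/(jωC) = -j/(ω·C) = 0 - j3.747e+05 Ω
Step 3 — Parallel branch: L || C = 1/(1/L + 1/C) = 0 + j9.766 Ω.
Step 4 — Series with R1: Z_total = R1 + (L || C) = 409 + j9.766 Ω = 409.1∠1.4° Ω.
Step 5 — Source phasor: V = 144∠-45.0° V = 101.8 - j101.8 V.
Step 6 — Current: I = V / Z = 0.2429 - j0.2548 A = 0.352∠-46.4° A.
Step 7 — Complex power: S = V·I* = 50.67 + j1.21 VA.
Step 8 — Real power: P = Re(S) = 50.67 W.
Step 9 — Reactive power: Q = Im(S) = 1.21 VAR.
Step 10 — Apparent power: |S| = 50.68 VA.
Step 11 — Power factor: PF = P/|S| = 0.9997 (lagging).

(a) P = 50.67 W  (b) Q = 1.21 VAR  (c) S = 50.68 VA  (d) PF = 0.9997 (lagging)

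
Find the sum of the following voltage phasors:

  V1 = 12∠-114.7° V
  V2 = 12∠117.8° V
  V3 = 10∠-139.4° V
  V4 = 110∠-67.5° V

Step 1 — Convert each phasor to rectangular form:
  V1 = 12·(cos(-114.7°) + j·sin(-114.7°)) = -5.014 - j10.9 V
  V2 = 12·(cos(117.8°) + j·sin(117.8°)) = -5.597 + j10.61 V
  V3 = 10·(cos(-139.4°) + j·sin(-139.4°)) = -7.593 - j6.508 V
  V4 = 110·(cos(-67.5°) + j·sin(-67.5°)) = 42.1 - j101.6 V
Step 2 — Sum components: V_total = 23.89 - j108.4 V.
Step 3 — Convert to polar: |V_total| = 111 V, ∠V_total = -77.6°.

V_total = 111∠-77.6° V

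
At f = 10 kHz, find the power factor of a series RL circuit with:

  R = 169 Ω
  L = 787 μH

Step 1 — Angular frequency: ω = 2π·f = 2π·1e+04 = 6.283e+04 rad/s.
Step 2 — Component impedances:
  R: Z = R = 169 Ω
  L: Z = jωL = j·6.283e+04·0.000787 = 0 + j49.45 Ω
Step 3 — Series combination: Z_total = R + L = 169 + j49.45 Ω = 176.1∠16.3° Ω.
Step 4 — Power factor: PF = cos(φ) = Re(Z)/|Z| = 169/176.086 = 0.9598.
Step 5 — Type: Im(Z) = 49.45 ⇒ lagging (phase φ = 16.3°).

PF = 0.9598 (lagging, φ = 16.3°)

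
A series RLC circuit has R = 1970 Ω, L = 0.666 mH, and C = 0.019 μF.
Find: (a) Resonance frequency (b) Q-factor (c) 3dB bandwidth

Step 1 — Resonance condition Im(Z)=0 gives ω₀ = 1/√(LC).
Step 2 — ω₀ = 1/√(0.000666·1.9e-08) = 2.811e+05 rad/s.
Step 3 — f₀ = ω₀/(2π) = 4.474e+04 Hz.
Step 4 — Series Q: Q = ω₀L/R = 2.811e+05·0.000666/1970 = 0.09504.
Step 5 — 3dB bandwidth: Δω = ω₀/Q = 2.958e+06 rad/s; BW = Δω/(2π) = 4.708e+05 Hz.

(a) f₀ = 4.474e+04 Hz  (b) Q = 0.09504  (c) BW = 4.708e+05 Hz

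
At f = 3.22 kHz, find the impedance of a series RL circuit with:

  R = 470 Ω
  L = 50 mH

Step 1 — Angular frequency: ω = 2π·f = 2π·3220 = 2.023e+04 rad/s.
Step 2 — Component impedances:
  R: Z = R = 470 Ω
  L: Z = jωL = j·2.023e+04·0.05 = 0 + j1012 Ω
Step 3 — Series combination: Z_total = R + L = 470 + j1012 Ω = 1115∠65.1° Ω.

Z = 470 + j1012 Ω = 1115∠65.1° Ω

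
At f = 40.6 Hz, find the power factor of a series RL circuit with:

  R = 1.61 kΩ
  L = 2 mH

Step 1 — Angular frequency: ω = 2π·f = 2π·40.6 = 255.1 rad/s.
Step 2 — Component impedances:
  R: Z = R = 1610 Ω
  L: Z = jωL = j·255.1·0.002 = 0 + j0.5102 Ω
Step 3 — Series combination: Z_total = R + L = 1610 + j0.5102 Ω = 1610∠0.0° Ω.
Step 4 — Power factor: PF = cos(φ) = Re(Z)/|Z| = 1610/1610 = 1.
Step 5 — Type: Im(Z) = 0.5102 ⇒ lagging (phase φ = 0.0°).

PF = 1 (lagging, φ = 0.0°)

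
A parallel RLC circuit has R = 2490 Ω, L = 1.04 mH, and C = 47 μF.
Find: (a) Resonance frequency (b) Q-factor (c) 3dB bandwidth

Step 1 — Resonance: ω₀ = 1/√(LC) = 1/√(0.00104·4.7e-05) = 4523 rad/s.
Step 2 — f₀ = ω₀/(2π) = 719.9 Hz.
Step 3 — Parallel Q: Q = R/(ω₀L) = 2490/(4523·0.00104) = 529.3.
Step 4 — Bandwidth: Δω = ω₀/Q = 8.545 rad/s; BW = Δω/(2π) = 1.36 Hz.

(a) f₀ = 719.9 Hz  (b) Q = 529.3  (c) BW = 1.36 Hz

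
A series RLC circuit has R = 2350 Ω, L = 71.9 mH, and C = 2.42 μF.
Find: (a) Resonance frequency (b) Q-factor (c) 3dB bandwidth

Step 1 — Resonance condition Im(Z)=0 gives ω₀ = 1/√(LC).
Step 2 — ω₀ = 1/√(0.0719·2.42e-06) = 2397 rad/s.
Step 3 — f₀ = ω₀/(2π) = 381.5 Hz.
Step 4 — Series Q: Q = ω₀L/R = 2397·0.0719/2350 = 0.07335.
Step 5 — 3dB bandwidth: Δω = ω₀/Q = 3.268e+04 rad/s; BW = Δω/(2π) = 5202 Hz.

(a) f₀ = 381.5 Hz  (b) Q = 0.07335  (c) BW = 5202 Hz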